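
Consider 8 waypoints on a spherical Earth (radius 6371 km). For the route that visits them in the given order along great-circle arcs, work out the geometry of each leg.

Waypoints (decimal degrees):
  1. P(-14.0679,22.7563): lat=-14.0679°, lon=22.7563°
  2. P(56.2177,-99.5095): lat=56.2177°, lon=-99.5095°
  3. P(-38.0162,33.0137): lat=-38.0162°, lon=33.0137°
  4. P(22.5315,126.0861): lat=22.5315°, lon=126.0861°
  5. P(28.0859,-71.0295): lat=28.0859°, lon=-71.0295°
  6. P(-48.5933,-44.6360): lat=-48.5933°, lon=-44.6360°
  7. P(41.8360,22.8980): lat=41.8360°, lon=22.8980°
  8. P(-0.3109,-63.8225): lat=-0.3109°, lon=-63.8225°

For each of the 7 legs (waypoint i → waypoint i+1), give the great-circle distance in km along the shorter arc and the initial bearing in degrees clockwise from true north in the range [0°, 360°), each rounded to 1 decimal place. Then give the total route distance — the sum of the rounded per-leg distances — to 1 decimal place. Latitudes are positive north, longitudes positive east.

Leg 1: φ1=-0.2455312, φ2=0.9811840, Δφ=1.2267151, Δλ=-2.1339408 rad; a=sin²(Δφ/2)+cosφ1·cosφ2·sin²(Δλ/2)=0.7449839248; c=2·atan2(√a, √(1-a))=2.082849199; dist=6371·c=13269.832 ≈ 13269.8 km; running total=13269.8 km
Leg 1 bearing: y=sinΔλ·cosφ2=-0.47017571, x=cosφ1·sinφ2-sinφ1·cosφ2·cosΔλ=0.73407514; θ=atan2(y, x)=-32.6396° <0 so +360° → 327.3604° ≈ 327.4°
Leg 2: φ1=0.9811840, φ2=-0.6635079, Δφ=-1.6446918, Δλ=2.3129662 rad; a=sin²(Δφ/2)+cosφ1·cosφ2·sin²(Δλ/2)=0.9039905714; c=2·atan2(√a, √(1-a))=2.511513958; dist=6371·c=16000.855 ≈ 16000.9 km; running total=29270.7 km
Leg 2 bearing: y=sinΔλ·cosφ2=0.58063854, x=cosφ1·sinφ2-sinφ1·cosφ2·cosΔλ=0.10012672; θ=atan2(y, x)=80.2160° ≈ 80.2°
Leg 3: φ1=-0.6635079, φ2=0.3932489, Δφ=1.0567567, Δλ=1.6244198 rad; a=sin²(Δφ/2)+cosφ1·cosφ2·sin²(Δλ/2)=0.6375023130; c=2·atan2(√a, √(1-a))=1.849390841; dist=6371·c=11782.469 ≈ 11782.5 km; running total=41053.2 km
Leg 3 bearing: y=sinΔλ·cosφ2=0.92234132, x=cosφ1·sinφ2-sinφ1·cosφ2·cosΔλ=0.27140180; θ=atan2(y, x)=73.6033° ≈ 73.6°
Leg 4: φ1=0.3932489, φ2=0.4901914, Δφ=0.0969426, Δλ=-3.4403162 rad; a=sin²(Δφ/2)+cosφ1·cosφ2·sin²(Δλ/2)=0.7992031306; c=2·atan2(√a, √(1-a))=2.212306747; dist=6371·c=14094.606 ≈ 14094.6 km; running total=55147.8 km
Leg 4 bearing: y=sinΔλ·cosφ2=0.25964453, x=cosφ1·sinφ2-sinφ1·cosφ2·cosΔλ=0.75795426; θ=atan2(y, x)=18.9094° ≈ 18.9°
Leg 5: φ1=0.4901914, φ2=-0.8481131, Δφ=-1.3383045, Δλ=0.4606535 rad; a=sin²(Δφ/2)+cosφ1·cosφ2·sin²(Δλ/2)=0.4152106531; c=2·atan2(√a, √(1-a))=1.400394171; dist=6371·c=8921.911 ≈ 8921.9 km; running total=64069.7 km
Leg 5 bearing: y=sinΔλ·cosφ2=0.29401431, x=cosφ1·sinφ2-sinφ1·cosφ2·cosΔλ=-0.94063737; θ=atan2(y, x)=162.6424° ≈ 162.6°
Leg 6: φ1=-0.8481131, φ2=0.7301759, Δφ=1.5782890, Δλ=1.1786907 rad; a=sin²(Δφ/2)+cosφ1·cosφ2·sin²(Δλ/2)=0.6559821716; c=2·atan2(√a, √(1-a))=1.888056185; dist=6371·c=12028.806 ≈ 12028.8 km; running total=76098.5 km
Leg 6 bearing: y=sinΔλ·cosφ2=0.68851204, x=cosφ1·sinφ2-sinφ1·cosφ2·cosΔλ=0.65469796; θ=atan2(y, x)=46.4421° ≈ 46.4°
Leg 7: φ1=0.7301759, φ2=-0.0054262, Δφ=-0.7356022, Δλ=-1.5135583 rad; a=sin²(Δφ/2)+cosφ1·cosφ2·sin²(Δλ/2)=0.4804987801; c=2·atan2(√a, √(1-a))=1.531783992; dist=6371·c=9758.996 ≈ 9759.0 km; running total=85857.5 km
Leg 7 bearing: y=sinΔλ·cosφ2=-0.99834765, x=cosφ1·sinφ2-sinφ1·cosφ2·cosΔλ=-0.04219926; θ=atan2(y, x)=-92.4204° <0 so +360° → 267.5796° ≈ 267.6°

Leg 1: dist=13269.8 km, bearing=327.4°
Leg 2: dist=16000.9 km, bearing=80.2°
Leg 3: dist=11782.5 km, bearing=73.6°
Leg 4: dist=14094.6 km, bearing=18.9°
Leg 5: dist=8921.9 km, bearing=162.6°
Leg 6: dist=12028.8 km, bearing=46.4°
Leg 7: dist=9759.0 km, bearing=267.6°
Total: 85857.5 km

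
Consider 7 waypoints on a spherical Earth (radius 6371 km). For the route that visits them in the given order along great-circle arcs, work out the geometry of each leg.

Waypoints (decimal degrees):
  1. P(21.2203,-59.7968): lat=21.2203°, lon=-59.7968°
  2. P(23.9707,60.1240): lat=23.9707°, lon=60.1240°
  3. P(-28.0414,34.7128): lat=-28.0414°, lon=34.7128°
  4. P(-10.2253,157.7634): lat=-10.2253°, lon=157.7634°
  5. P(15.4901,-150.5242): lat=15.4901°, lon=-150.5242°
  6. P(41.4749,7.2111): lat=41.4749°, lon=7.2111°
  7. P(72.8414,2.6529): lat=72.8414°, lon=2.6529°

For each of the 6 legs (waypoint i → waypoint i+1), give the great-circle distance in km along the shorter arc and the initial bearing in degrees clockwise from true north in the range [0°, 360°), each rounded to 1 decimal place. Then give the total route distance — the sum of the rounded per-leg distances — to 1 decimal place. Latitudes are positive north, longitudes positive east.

Leg 1: dist=11801.2 km, bearing=55.5°
Leg 2: dist=6392.4 km, bearing=206.7°
Leg 3: dist=12561.7 km, bearing=116.4°
Leg 4: dist=6371.7 km, bearing=64.0°
Leg 5: dist=13279.7 km, bearing=19.0°
Leg 6: dist=3496.3 km, bearing=357.4°
Total: 53903.0 km

Leg 1: φ1=0.3703641, φ2=0.4183676, Δφ=0.0480035, Δλ=2.0930128 rad; a=sin²(Δφ/2)+cosφ1·cosφ2·sin²(Δλ/2)=0.6389135667; c=2·atan2(√a, √(1-a))=1.852327778; dist=6371·c=11801.180 ≈ 11801.2 km; running total=11801.2 km
Leg 1 bearing: y=sinΔλ·cosφ2=0.79196439, x=cosφ1·sinφ2-sinφ1·cosφ2·cosΔλ=0.54369522; θ=atan2(y, x)=55.5298° ≈ 55.5°
Leg 2: φ1=0.4183676, φ2=-0.4894148, Δφ=-0.9077824, Δλ=-0.4435091 rad; a=sin²(Δφ/2)+cosφ1·cosφ2·sin²(Δλ/2)=0.2312656676; c=2·atan2(√a, √(1-a))=1.003363859; dist=6371·c=6392.431 ≈ 6392.4 km; running total=18193.6 km
Leg 2 bearing: y=sinΔλ·cosφ2=-0.37873748, x=cosφ1·sinφ2-sinφ1·cosφ2·cosΔλ=-0.75344897; θ=atan2(y, x)=-153.3126° <0 so +360° → 206.6874° ≈ 206.7°
Leg 3: φ1=-0.4894148, φ2=-0.1784652, Δφ=0.3109496, Δλ=2.1476381 rad; a=sin²(Δφ/2)+cosφ1·cosφ2·sin²(Δλ/2)=0.6951288185; c=2·atan2(√a, √(1-a))=1.971707728; dist=6371·c=12561.7499 ≈ 12561.7 km; running total=30755.3 km
Leg 3 bearing: y=sinΔλ·cosφ2=0.82487656, x=cosφ1·sinφ2-sinφ1·cosφ2·cosΔλ=-0.40899590; θ=atan2(y, x)=116.3734° ≈ 116.4°
Leg 4: φ1=-0.1784652, φ2=0.2703532, Δφ=0.4488184, Δλ=-5.3806337 rad; a=sin²(Δφ/2)+cosφ1·cosφ2·sin²(Δλ/2)=0.2298955690; c=2·atan2(√a, √(1-a))=1.000111044; dist=6371·c=6371.707 ≈ 6371.7 km; running total=37127.0 km
Leg 4 bearing: y=sinΔλ·cosφ2=0.75639988, x=cosφ1·sinφ2-sinφ1·cosφ2·cosΔλ=0.36882734; θ=atan2(y, x)=64.0057° ≈ 64.0°
Leg 5: φ1=0.2703532, φ2=0.7238736, Δφ=0.4535203, Δλ=2.7530003 rad; a=sin²(Δφ/2)+cosφ1·cosφ2·sin²(Δλ/2)=0.7456595174; c=2·atan2(√a, √(1-a))=2.084399861; dist=6371·c=13279.712 ≈ 13279.7 km; running total=50406.7 km
Leg 5 bearing: y=sinΔλ·cosφ2=0.28387884, x=cosφ1·sinφ2-sinφ1·cosφ2·cosΔλ=0.82341873; θ=atan2(y, x)=19.0220° ≈ 19.0°
Leg 6: φ1=0.7238736, φ2=1.2713223, Δφ=0.5474487, Δλ=-0.0795556 rad; a=sin²(Δφ/2)+cosφ1·cosφ2·sin²(Δλ/2)=0.0734219236; c=2·atan2(√a, √(1-a))=0.548790377; dist=6371·c=3496.343 ≈ 3496.3 km; running total=53903.0 km
Leg 6 bearing: y=sinΔλ·cosφ2=-0.02344556, x=cosφ1·sinφ2-sinφ1·cosφ2·cosΔλ=0.52112847; θ=atan2(y, x)=-2.5760° <0 so +360° → 357.4240° ≈ 357.4°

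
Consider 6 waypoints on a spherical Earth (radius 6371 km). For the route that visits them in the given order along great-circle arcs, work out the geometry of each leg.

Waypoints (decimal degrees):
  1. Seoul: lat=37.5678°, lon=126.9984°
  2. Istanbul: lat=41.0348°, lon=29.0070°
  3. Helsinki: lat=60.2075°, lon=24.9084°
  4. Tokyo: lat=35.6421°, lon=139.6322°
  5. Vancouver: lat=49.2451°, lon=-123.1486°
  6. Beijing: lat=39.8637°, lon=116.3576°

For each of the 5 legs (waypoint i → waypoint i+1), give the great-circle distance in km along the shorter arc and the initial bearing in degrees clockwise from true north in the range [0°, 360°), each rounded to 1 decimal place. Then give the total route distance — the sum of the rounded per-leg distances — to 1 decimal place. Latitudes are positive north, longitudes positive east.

Leg 1: dist=7951.4 km, bearing=308.0°
Leg 2: dist=2150.4 km, bearing=353.8°
Leg 3: dist=7818.9 km, bearing=51.6°
Leg 4: dist=7560.3 km, bearing=44.3°
Leg 5: dist=8520.7 km, bearing=317.2°
Total: 34001.7 km

Leg 1: φ1=0.6556818, φ2=0.7161924, Δφ=0.0605106, Δλ=-1.7102726 rad; a=sin²(Δφ/2)+cosφ1·cosφ2·sin²(Δλ/2)=0.3414215255; c=2·atan2(√a, √(1-a))=1.248066168; dist=6371·c=7951.430 ≈ 7951.4 km; running total=7951.4 km
Leg 1 bearing: y=sinΔλ·cosφ2=-0.74698581, x=cosφ1·sinφ2-sinφ1·cosφ2·cosΔλ=0.58431470; θ=atan2(y, x)=-51.9664° <0 so +360° → 308.0336° ≈ 308.0°
Leg 2: φ1=0.7161924, φ2=1.0508191, Δφ=0.3346267, Δλ=-0.0715341 rad; a=sin²(Δφ/2)+cosφ1·cosφ2·sin²(Δλ/2)=0.0282127737; c=2·atan2(√a, √(1-a))=0.337533169; dist=6371·c=2150.424 ≈ 2150.4 km; running total=10101.8 km
Leg 2 bearing: y=sinΔλ·cosφ2=-0.03551214, x=cosφ1·sinφ2-sinφ1·cosφ2·cosΔλ=0.32925088; θ=atan2(y, x)=-6.1560° <0 so +360° → 353.8440° ≈ 353.8°
Leg 3: φ1=1.0508191, φ2=0.6220720, Δφ=-0.4287471, Δλ=2.0023080 rad; a=sin²(Δφ/2)+cosφ1·cosφ2·sin²(Δλ/2)=0.3315891830; c=2·atan2(√a, √(1-a))=1.227257084; dist=6371·c=7818.855 ≈ 7818.9 km; running total=17920.7 km
Leg 3 bearing: y=sinΔλ·cosφ2=0.73817877, x=cosφ1·sinφ2-sinφ1·cosφ2·cosΔλ=0.58450261; θ=atan2(y, x)=51.6272° ≈ 51.6°
Leg 4: φ1=0.6220720, φ2=0.8594891, Δφ=0.2374171, Δλ=-4.5863902 rad; a=sin²(Δφ/2)+cosφ1·cosφ2·sin²(Δλ/2)=0.3126269126; c=2·atan2(√a, √(1-a))=1.186673343; dist=6371·c=7560.296 ≈ 7560.3 km; running total=25481.0 km
Leg 4 bearing: y=sinΔλ·cosφ2=0.64764937, x=cosφ1·sinφ2-sinφ1·cosφ2·cosΔλ=0.66341209; θ=atan2(y, x)=44.3112° ≈ 44.3°
Leg 5: φ1=0.8594891, φ2=0.6957528, Δφ=-0.1637363, Δλ=4.1801718 rad; a=sin²(Δφ/2)+cosφ1·cosφ2·sin²(Δλ/2)=0.3843698501; c=2·atan2(√a, √(1-a))=1.337423427; dist=6371·c=8520.725 ≈ 8520.7 km; running total=34001.7 km
Leg 5 bearing: y=sinΔλ·cosφ2=-0.66140405, x=cosφ1·sinφ2-sinφ1·cosφ2·cosΔλ=0.71348676; θ=atan2(y, x)=-42.8306° <0 so +360° → 317.1694° ≈ 317.2°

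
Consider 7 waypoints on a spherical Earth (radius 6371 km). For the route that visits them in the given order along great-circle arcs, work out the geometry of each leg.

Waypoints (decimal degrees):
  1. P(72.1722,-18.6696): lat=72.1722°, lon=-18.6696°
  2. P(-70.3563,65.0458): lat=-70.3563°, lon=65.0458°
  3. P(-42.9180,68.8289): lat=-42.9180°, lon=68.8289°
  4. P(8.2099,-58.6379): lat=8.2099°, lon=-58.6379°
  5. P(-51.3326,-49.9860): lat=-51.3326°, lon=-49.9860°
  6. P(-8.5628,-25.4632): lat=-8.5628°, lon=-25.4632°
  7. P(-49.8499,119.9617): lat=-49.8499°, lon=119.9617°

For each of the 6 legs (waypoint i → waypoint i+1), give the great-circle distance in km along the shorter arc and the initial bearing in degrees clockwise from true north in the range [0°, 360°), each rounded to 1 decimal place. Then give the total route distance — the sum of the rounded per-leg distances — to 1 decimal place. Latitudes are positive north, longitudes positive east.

Leg 1: φ1=1.2596425, φ2=-1.2279491, Δφ=-2.4875916, Δλ=1.4611094 rad; a=sin²(Δφ/2)+cosφ1·cosφ2·sin²(Δλ/2)=0.9426552367; c=2·atan2(√a, √(1-a))=2.657957598; dist=6371·c=16933.848 ≈ 16933.8 km; running total=16933.8 km
Leg 1 bearing: y=sinΔλ·cosφ2=0.33414975, x=cosφ1·sinφ2-sinφ1·cosφ2·cosΔλ=-0.32337179; θ=atan2(y, x)=134.0609° ≈ 134.1°
Leg 2: φ1=-1.2279491, φ2=-0.7490604, Δφ=0.4788887, Δλ=0.0660276 rad; a=sin²(Δφ/2)+cosφ1·cosφ2·sin²(Δλ/2)=0.0565144435; c=2·atan2(√a, √(1-a))=0.480051558; dist=6371·c=3058.408 ≈ 3058.4 km; running total=19992.2 km
Leg 2 bearing: y=sinΔλ·cosφ2=0.04831876, x=cosφ1·sinφ2-sinφ1·cosφ2·cosΔλ=0.45929026; θ=atan2(y, x)=6.0056° ≈ 6.0°
Leg 3: φ1=-0.7490604, φ2=0.1432898, Δφ=0.8923502, Δλ=-2.2247153 rad; a=sin²(Δφ/2)+cosφ1·cosφ2·sin²(Δλ/2)=0.7690756245; c=2·atan2(√a, √(1-a))=2.139038440; dist=6371·c=13627.814 ≈ 13627.8 km; running total=33620.0 km
Leg 3 bearing: y=sinΔλ·cosφ2=-0.78557171, x=cosφ1·sinφ2-sinφ1·cosφ2·cosΔλ=-0.30540189; θ=atan2(y, x)=-111.2443° <0 so +360° → 248.7557° ≈ 248.8°
Leg 4: φ1=0.1432898, φ2=-0.8959229, Δφ=-1.0392127, Δλ=0.1510041 rad; a=sin²(Δφ/2)+cosφ1·cosφ2·sin²(Δλ/2)=0.2500689592; c=2·atan2(√a, √(1-a))=1.047356798; dist=6371·c=6672.710 ≈ 6672.7 km; running total=40292.7 km
Leg 4 bearing: y=sinΔλ·cosφ2=0.09398902, x=cosφ1·sinφ2-sinφ1·cosφ2·cosΔλ=-0.86099011; θ=atan2(y, x)=173.7700° ≈ 173.8°
Leg 5: φ1=-0.8959229, φ2=-0.1494491, Δφ=0.7464738, Δλ=0.4280036 rad; a=sin²(Δφ/2)+cosφ1·cosφ2·sin²(Δλ/2)=0.1608215516; c=2·atan2(√a, √(1-a))=0.825272336; dist=6371·c=5257.810 ≈ 5257.8 km; running total=45550.5 km
Leg 5 bearing: y=sinΔλ·cosφ2=0.41042880, x=cosφ1·sinφ2-sinφ1·cosφ2·cosΔλ=0.60940965; θ=atan2(y, x)=33.9597° ≈ 34.0°
Leg 6: φ1=-0.1494491, φ2=-0.8700449, Δφ=-0.7205958, Δλ=2.5381433 rad; a=sin²(Δφ/2)+cosφ1·cosφ2·sin²(Δλ/2)=0.7055926398; c=2·atan2(√a, √(1-a))=1.994550296; dist=6371·c=12707.280 ≈ 12707.3 km; running total=58257.8 km
Leg 6 bearing: y=sinΔλ·cosφ2=0.36591055, x=cosφ1·sinφ2-sinφ1·cosφ2·cosΔλ=-0.83488690; θ=atan2(y, x)=156.3333° ≈ 156.3°

Leg 1: dist=16933.8 km, bearing=134.1°
Leg 2: dist=3058.4 km, bearing=6.0°
Leg 3: dist=13627.8 km, bearing=248.8°
Leg 4: dist=6672.7 km, bearing=173.8°
Leg 5: dist=5257.8 km, bearing=34.0°
Leg 6: dist=12707.3 km, bearing=156.3°
Total: 58257.8 km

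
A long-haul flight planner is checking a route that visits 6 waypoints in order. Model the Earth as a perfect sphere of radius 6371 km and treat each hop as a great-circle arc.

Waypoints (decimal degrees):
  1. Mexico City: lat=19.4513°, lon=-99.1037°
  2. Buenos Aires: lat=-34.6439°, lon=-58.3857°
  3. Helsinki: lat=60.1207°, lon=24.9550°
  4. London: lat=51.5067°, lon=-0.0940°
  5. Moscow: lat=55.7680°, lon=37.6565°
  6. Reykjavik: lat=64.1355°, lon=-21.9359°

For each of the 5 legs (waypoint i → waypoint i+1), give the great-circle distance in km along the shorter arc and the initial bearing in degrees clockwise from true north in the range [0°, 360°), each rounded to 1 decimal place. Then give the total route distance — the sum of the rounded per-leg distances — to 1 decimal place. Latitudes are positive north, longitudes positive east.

Leg 1: φ1=0.3394892, φ2=-0.6046501, Δφ=-0.9441393, Δλ=0.7106632 rad; a=sin²(Δφ/2)+cosφ1·cosφ2·sin²(Δλ/2)=0.3006724408; c=2·atan2(√a, √(1-a))=1.160746398; dist=6371·c=7395.115 ≈ 7395.1 km; running total=7395.1 km
Leg 1 bearing: y=sinΔλ·cosφ2=0.53667796, x=cosφ1·sinφ2-sinφ1·cosφ2·cosΔλ=-0.74367390; θ=atan2(y, x)=144.1836° ≈ 144.2°
Leg 2: φ1=-0.6046501, φ2=1.0493042, Δφ=1.6539543, Δλ=1.4545696 rad; a=sin²(Δφ/2)+cosφ1·cosφ2·sin²(Δλ/2)=0.7226913250; c=2·atan2(√a, √(1-a))=2.032397922; dist=6371·c=12948.407 ≈ 12948.4 km; running total=20343.5 km
Leg 2 bearing: y=sinΔλ·cosφ2=0.49481347, x=cosφ1·sinφ2-sinφ1·cosφ2·cosΔλ=0.74618626; θ=atan2(y, x)=33.5493° ≈ 33.5°
Leg 3: φ1=1.0493042, φ2=0.8989615, Δφ=-0.1503427, Δλ=-0.4371875 rad; a=sin²(Δφ/2)+cosφ1·cosφ2·sin²(Δλ/2)=0.0202220018; c=2·atan2(√a, √(1-a))=0.285375550; dist=6371·c=1818.128 ≈ 1818.1 km; running total=22161.6 km
Leg 3 bearing: y=sinΔλ·cosφ2=-0.26352971, x=cosφ1·sinφ2-sinφ1·cosφ2·cosΔλ=-0.09901708; θ=atan2(y, x)=-110.5929° <0 so +360° → 249.4071° ≈ 249.4°
Leg 4: φ1=0.8989615, φ2=0.9733352, Δφ=0.0743737, Δλ=0.6588705 rad; a=sin²(Δφ/2)+cosφ1·cosφ2·sin²(Δλ/2)=0.0380272569; c=2·atan2(√a, √(1-a))=0.392526701; dist=6371·c=2500.788 ≈ 2500.8 km; running total=24662.4 km
Leg 4 bearing: y=sinΔλ·cosφ2=0.34440379, x=cosφ1·sinφ2-sinφ1·cosφ2·cosΔλ=0.16646553; θ=atan2(y, x)=64.2035° ≈ 64.2°
Leg 5: φ1=0.9733352, φ2=1.1193756, Δφ=0.1460404, Δλ=-1.0400836 rad; a=sin²(Δφ/2)+cosφ1·cosφ2·sin²(Δλ/2)=0.0659198722; c=2·atan2(√a, √(1-a))=0.519313153; dist=6371·c=3308.544 ≈ 3308.5 km; running total=27970.9 km
Leg 5 bearing: y=sinΔλ·cosφ2=-0.37623743, x=cosφ1·sinφ2-sinφ1·cosφ2·cosΔλ=0.32364049; θ=atan2(y, x)=-49.2978° <0 so +360° → 310.7022° ≈ 310.7°

Leg 1: dist=7395.1 km, bearing=144.2°
Leg 2: dist=12948.4 km, bearing=33.5°
Leg 3: dist=1818.1 km, bearing=249.4°
Leg 4: dist=2500.8 km, bearing=64.2°
Leg 5: dist=3308.5 km, bearing=310.7°
Total: 27970.9 km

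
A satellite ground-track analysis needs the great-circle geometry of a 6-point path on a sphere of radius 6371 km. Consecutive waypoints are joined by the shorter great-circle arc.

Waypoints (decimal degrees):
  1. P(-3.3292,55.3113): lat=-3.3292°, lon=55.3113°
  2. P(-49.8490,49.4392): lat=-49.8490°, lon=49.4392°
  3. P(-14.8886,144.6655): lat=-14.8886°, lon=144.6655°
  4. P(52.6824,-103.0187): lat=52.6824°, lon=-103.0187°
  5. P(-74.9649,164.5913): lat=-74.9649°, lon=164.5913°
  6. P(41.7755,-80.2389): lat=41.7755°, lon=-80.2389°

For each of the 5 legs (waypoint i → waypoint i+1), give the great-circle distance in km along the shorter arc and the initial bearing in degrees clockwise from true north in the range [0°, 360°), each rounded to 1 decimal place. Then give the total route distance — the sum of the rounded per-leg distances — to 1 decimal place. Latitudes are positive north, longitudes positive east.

Leg 1: dist=5202.4 km, bearing=185.2°
Leg 2: dist=9115.1 km, bearing=103.6°
Leg 3: dist=12816.9 km, bearing=38.3°
Leg 4: dist=15653.0 km, bearing=204.2°
Leg 5: dist=15181.0 km, bearing=101.2°
Total: 57968.4 km

Leg 1: φ1=-0.0581055, φ2=-0.8700292, Δφ=-0.8119237, Δλ=-0.1024875 rad; a=sin²(Δφ/2)+cosφ1·cosφ2·sin²(Δλ/2)=0.1576369367; c=2·atan2(√a, √(1-a))=0.816568481; dist=6371·c=5202.358 ≈ 5202.4 km; running total=5202.4 km
Leg 1 bearing: y=sinΔλ·cosφ2=-0.06596873, x=cosφ1·sinφ2-sinφ1·cosφ2·cosΔλ=-0.72580869; θ=atan2(y, x)=-174.8067° <0 so +360° → 185.1933° ≈ 185.2°
Leg 2: φ1=-0.8700292, φ2=-0.2598551, Δφ=0.6101741, Δλ=1.6620125 rad; a=sin²(Δφ/2)+cosφ1·cosφ2·sin²(Δλ/2)=0.4301856137; c=2·atan2(√a, √(1-a))=1.430709822; dist=6371·c=9115.052 ≈ 9115.1 km; running total=14317.5 km
Leg 2 bearing: y=sinΔλ·cosφ2=0.96240949, x=cosφ1·sinφ2-sinφ1·cosφ2·cosΔλ=-0.23296306; θ=atan2(y, x)=103.6074° ≈ 103.6°
Leg 3: φ1=-0.2598551, φ2=0.9194813, Δφ=1.1793364, Δλ=-4.3229048 rad; a=sin²(Δφ/2)+cosφ1·cosφ2·sin²(Δλ/2)=0.7134033485; c=2·atan2(√a, √(1-a))=2.011755074; dist=6371·c=12816.892 ≈ 12816.9 km; running total=27134.4 km
Leg 3 bearing: y=sinΔλ·cosφ2=0.56082895, x=cosφ1·sinφ2-sinφ1·cosφ2·cosΔλ=0.70944128; θ=atan2(y, x)=38.3271° ≈ 38.3°
Leg 4: φ1=0.9194813, φ2=-1.3083843, Δφ=-2.2278657, Δλ=4.6706756 rad; a=sin²(Δφ/2)+cosφ1·cosφ2·sin²(Δλ/2)=0.8873101886; c=2·atan2(√a, √(1-a))=2.456910937; dist=6371·c=15652.980 ≈ 15653.0 km; running total=42787.4 km
Leg 4 bearing: y=sinΔλ·cosφ2=-0.25918508, x=cosφ1·sinφ2-sinφ1·cosφ2·cosΔλ=-0.57687639; θ=atan2(y, x)=-155.8061° <0 so +360° → 204.1939° ≈ 204.2°
Leg 5: φ1=-1.3083843, φ2=0.7291200, Δφ=2.0375044, Δλ=-4.2730931 rad; a=sin²(Δφ/2)+cosφ1·cosφ2·sin²(Δλ/2)=0.8628427544; c=2·atan2(√a, √(1-a))=2.382826539; dist=6371·c=15180.988 ≈ 15181.0 km; running total=57968.4 km
Leg 5 bearing: y=sinΔλ·cosφ2=0.67495195, x=cosφ1·sinφ2-sinφ1·cosφ2·cosΔλ=-0.13349310; θ=atan2(y, x)=101.1877° ≈ 101.2°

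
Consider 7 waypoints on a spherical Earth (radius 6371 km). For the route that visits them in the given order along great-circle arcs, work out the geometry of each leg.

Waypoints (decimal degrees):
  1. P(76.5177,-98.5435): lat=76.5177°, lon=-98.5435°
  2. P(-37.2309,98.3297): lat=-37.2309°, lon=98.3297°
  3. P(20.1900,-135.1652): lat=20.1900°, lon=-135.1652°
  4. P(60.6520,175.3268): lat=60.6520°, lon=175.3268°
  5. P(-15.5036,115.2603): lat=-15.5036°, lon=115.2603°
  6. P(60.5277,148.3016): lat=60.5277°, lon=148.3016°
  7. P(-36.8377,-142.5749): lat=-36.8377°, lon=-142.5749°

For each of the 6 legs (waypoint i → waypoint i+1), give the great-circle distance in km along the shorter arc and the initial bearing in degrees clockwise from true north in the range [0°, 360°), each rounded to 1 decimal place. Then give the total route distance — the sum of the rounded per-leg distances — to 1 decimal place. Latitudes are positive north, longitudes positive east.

Leg 1: dist=15566.8 km, bearing=338.9°
Leg 2: dist=14543.9 km, bearing=94.8°
Leg 3: dist=5911.5 km, bearing=332.2°
Leg 4: dist=9990.5 km, bearing=236.6°
Leg 5: dist=8953.3 km, bearing=15.8°
Leg 6: dist=12502.3 km, bearing=126.0°
Total: 67468.3 km

Leg 1: φ1=1.3354858, φ2=-0.6498018, Δφ=-1.9852876, Δλ=3.4360855 rad; a=sin²(Δφ/2)+cosφ1·cosφ2·sin²(Δλ/2)=0.8829972993; c=2·atan2(√a, √(1-a))=2.443383412; dist=6371·c=15566.796 ≈ 15566.8 km; running total=15566.8 km
Leg 1 bearing: y=sinΔλ·cosφ2=-0.23110181, x=cosφ1·sinφ2-sinφ1·cosφ2·cosΔλ=0.59987018; θ=atan2(y, x)=-21.0693° <0 so +360° → 338.9307° ≈ 338.9°
Leg 2: φ1=-0.6498018, φ2=0.3523820, Δφ=1.0021838, Δλ=-4.0752548 rad; a=sin²(Δφ/2)+cosφ1·cosφ2·sin²(Δλ/2)=0.8266842989; c=2·atan2(√a, √(1-a))=2.282821963; dist=6371·c=14543.859 ≈ 14543.9 km; running total=30110.7 km
Leg 2 bearing: y=sinΔλ·cosφ2=0.75441279, x=cosφ1·sinφ2-sinφ1·cosφ2·cosΔλ=-0.06301439; θ=atan2(y, x)=94.7747° ≈ 94.8°
Leg 3: φ1=0.3523820, φ2=1.0585771, Δφ=0.7061951, Δλ=5.4191077 rad; a=sin²(Δφ/2)+cosφ1·cosφ2·sin²(Δλ/2)=0.2002325855; c=2·atan2(√a, √(1-a))=0.927876555; dist=6371·c=5911.502 ≈ 5911.5 km; running total=36022.2 km
Leg 3 bearing: y=sinΔλ·cosφ2=-0.37272918, x=cosφ1·sinφ2-sinφ1·cosφ2·cosΔλ=0.70825909; θ=atan2(y, x)=-27.7561° <0 so +360° → 332.2439° ≈ 332.2°
Leg 4: φ1=1.0585771, φ2=-0.2705889, Δφ=-1.3291660, Δλ=-1.0483582 rad; a=sin²(Δφ/2)+cosφ1·cosφ2·sin²(Δλ/2)=0.4986643255; c=2·atan2(√a, √(1-a))=1.568124975; dist=6371·c=9990.524 ≈ 9990.5 km; running total=46012.7 km
Leg 4 bearing: y=sinΔλ·cosφ2=-0.83507255, x=cosφ1·sinφ2-sinφ1·cosφ2·cosΔλ=-0.55013334; θ=atan2(y, x)=-123.3763° <0 so +360° → 236.6237° ≈ 236.6°
Leg 5: φ1=-0.2705889, φ2=1.0564077, Δφ=1.3269965, Δλ=0.5766795 rad; a=sin²(Δφ/2)+cosφ1·cosφ2·sin²(Δλ/2)=0.4176404011; c=2·atan2(√a, √(1-a))=1.405323013; dist=6371·c=8953.313 ≈ 8953.3 km; running total=54966.0 km
Leg 5 bearing: y=sinΔλ·cosφ2=0.26826125, x=cosφ1·sinφ2-sinφ1·cosφ2·cosΔλ=0.94915936; θ=atan2(y, x)=15.7819° ≈ 15.8°
Leg 6: φ1=1.0564077, φ2=-0.6429392, Δφ=-1.6993468, Δλ=-5.0767526 rad; a=sin²(Δφ/2)+cosφ1·cosφ2·sin²(Δλ/2)=0.6908218026; c=2·atan2(√a, √(1-a))=1.962370170; dist=6371·c=12502.260 ≈ 12502.3 km; running total=67468.3 km
Leg 6 bearing: y=sinΔλ·cosφ2=0.74779549, x=cosφ1·sinφ2-sinφ1·cosφ2·cosΔλ=-0.54327715; θ=atan2(y, x)=125.9986° ≈ 126.0°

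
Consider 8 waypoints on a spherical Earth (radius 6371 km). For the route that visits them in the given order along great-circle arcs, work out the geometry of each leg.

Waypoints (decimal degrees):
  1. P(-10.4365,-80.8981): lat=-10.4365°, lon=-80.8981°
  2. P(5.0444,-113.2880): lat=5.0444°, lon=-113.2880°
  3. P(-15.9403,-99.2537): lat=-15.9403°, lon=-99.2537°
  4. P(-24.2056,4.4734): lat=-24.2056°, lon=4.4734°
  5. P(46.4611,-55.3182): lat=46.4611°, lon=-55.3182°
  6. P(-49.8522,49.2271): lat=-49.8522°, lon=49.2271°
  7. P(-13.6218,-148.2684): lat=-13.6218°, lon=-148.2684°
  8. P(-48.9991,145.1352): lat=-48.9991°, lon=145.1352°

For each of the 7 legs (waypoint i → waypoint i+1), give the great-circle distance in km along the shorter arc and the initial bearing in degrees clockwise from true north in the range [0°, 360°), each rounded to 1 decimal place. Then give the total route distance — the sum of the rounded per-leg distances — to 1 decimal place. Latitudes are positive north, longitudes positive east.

Leg 1: dist=3978.1 km, bearing=294.1°
Leg 2: dist=2798.2 km, bearing=146.7°
Leg 3: dist=10617.0 km, bearing=117.1°
Leg 4: dist=9887.1 km, bearing=323.5°
Leg 5: dist=14648.0 km, bearing=123.2°
Leg 6: dist=12752.3 km, bearing=161.2°
Leg 7: dist=7168.6 km, bearing=221.9°
Total: 61849.3 km

Leg 1: φ1=-0.1821513, φ2=0.0880414, Δφ=0.2701927, Δλ=-0.5653104 rad; a=sin²(Δφ/2)+cosφ1·cosφ2·sin²(Δλ/2)=0.0943458541; c=2·atan2(√a, √(1-a))=0.624409818; dist=6371·c=3978.115 ≈ 3978.1 km; running total=3978.1 km
Leg 1 bearing: y=sinΔλ·cosφ2=-0.53360319, x=cosφ1·sinφ2-sinφ1·cosφ2·cosΔλ=0.23884406; θ=atan2(y, x)=-65.8864° <0 so +360° → 294.1136° ≈ 294.1°
Leg 2: φ1=0.0880414, φ2=-0.2782107, Δφ=-0.3662521, Δλ=0.2449447 rad; a=sin²(Δφ/2)+cosφ1·cosφ2·sin²(Δλ/2)=0.0474571327; c=2·atan2(√a, √(1-a))=0.439215029; dist=6371·c=2798.239 ≈ 2798.2 km; running total=6776.3 km
Leg 2 bearing: y=sinΔλ·cosφ2=0.23317809, x=cosφ1·sinφ2-sinφ1·cosφ2·cosΔλ=-0.35559498; θ=atan2(y, x)=146.7455° ≈ 146.7°
Leg 3: φ1=-0.2782107, φ2=-0.4224674, Δφ=-0.1442567, Δλ=1.8103794 rad; a=sin²(Δφ/2)+cosφ1·cosφ2·sin²(Δλ/2)=0.5477541241; c=2·atan2(√a, √(1-a))=1.666450376; dist=6371·c=10616.955 ≈ 10617.0 km; running total=17393.3 km
Leg 3 bearing: y=sinΔλ·cosφ2=0.88602830, x=cosφ1·sinφ2-sinφ1·cosφ2·cosΔλ=-0.45368715; θ=atan2(y, x)=117.1145° ≈ 117.1°
Leg 4: φ1=-0.4224674, φ2=0.8108992, Δφ=1.2333666, Δλ=-1.0435603 rad; a=sin²(Δφ/2)+cosφ1·cosφ2·sin²(Δλ/2)=0.4905509488; c=2·atan2(√a, √(1-a))=1.551897099; dist=6371·c=9887.136 ≈ 9887.1 km; running total=27280.4 km
Leg 4 bearing: y=sinΔλ·cosφ2=-0.59530221, x=cosφ1·sinφ2-sinφ1·cosφ2·cosΔλ=0.80327962; θ=atan2(y, x)=-36.5418° <0 so +360° → 323.4582° ≈ 323.5°
Leg 5: φ1=0.8108992, φ2=-0.8700850, Δφ=-1.6809842, Δλ=1.8246597 rad; a=sin²(Δφ/2)+cosφ1·cosφ2·sin²(Δλ/2)=0.8328256202; c=2·atan2(√a, √(1-a))=2.299162474; dist=6371·c=14647.964 ≈ 14648.0 km; running total=41928.4 km
Leg 5 bearing: y=sinΔλ·cosφ2=0.62409655, x=cosφ1·sinφ2-sinφ1·cosφ2·cosΔλ=-0.40916003; θ=atan2(y, x)=123.2490° ≈ 123.2°
Leg 6: φ1=-0.8700850, φ2=-0.2377453, Δφ=0.6323398, Δλ=-3.4469467 rad; a=sin²(Δφ/2)+cosφ1·cosφ2·sin²(Δλ/2)=0.7088082704; c=2·atan2(√a, √(1-a))=2.001616906; dist=6371·c=12752.301 ≈ 12752.3 km; running total=54680.7 km
Leg 6 bearing: y=sinΔλ·cosφ2=0.29217459, x=cosφ1·sinφ2-sinφ1·cosφ2·cosΔλ=-0.86036645; θ=atan2(y, x)=161.2429° ≈ 161.2°
Leg 7: φ1=-0.2377453, φ2=-0.8551956, Δφ=-0.6174504, Δλ=5.1208589 rad; a=sin²(Δφ/2)+cosφ1·cosφ2·sin²(Δλ/2)=0.2844972449; c=2·atan2(√a, √(1-a))=1.125189521; dist=6371·c=7168.582 ≈ 7168.6 km; running total=61849.3 km
Leg 7 bearing: y=sinΔλ·cosφ2=-0.60209572, x=cosφ1·sinφ2-sinφ1·cosφ2·cosΔλ=-0.67209746; θ=atan2(y, x)=-138.1446° <0 so +360° → 221.8554° ≈ 221.9°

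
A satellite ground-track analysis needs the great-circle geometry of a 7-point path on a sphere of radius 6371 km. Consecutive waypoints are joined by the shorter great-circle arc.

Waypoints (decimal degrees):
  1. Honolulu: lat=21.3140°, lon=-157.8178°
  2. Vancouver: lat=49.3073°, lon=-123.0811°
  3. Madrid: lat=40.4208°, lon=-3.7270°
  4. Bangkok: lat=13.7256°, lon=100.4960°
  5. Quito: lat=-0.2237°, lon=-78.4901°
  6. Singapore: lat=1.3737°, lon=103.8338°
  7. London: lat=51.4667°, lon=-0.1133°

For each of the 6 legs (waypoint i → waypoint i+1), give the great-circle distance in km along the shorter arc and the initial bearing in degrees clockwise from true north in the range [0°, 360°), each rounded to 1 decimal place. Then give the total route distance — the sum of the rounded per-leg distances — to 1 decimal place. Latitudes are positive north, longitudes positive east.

Leg 1: dist=4360.8 km, bearing=36.0°
Leg 2: dist=8408.9 km, bearing=43.2°
Leg 3: dist=10185.1 km, bearing=70.4°
Leg 4: dist=18509.6 km, bearing=355.7°
Leg 5: dist=19726.8 km, bearing=296.3°
Leg 6: dist=10846.8 km, bearing=322.4°
Total: 72038.0 km

Leg 1: φ1=0.3719995, φ2=0.8605747, Δφ=0.4885753, Δλ=0.6062698 rad; a=sin²(Δφ/2)+cosφ1·cosφ2·sin²(Δλ/2)=0.1126249824; c=2·atan2(√a, √(1-a))=0.684476674; dist=6371·c=4360.801 ≈ 4360.8 km; running total=4360.8 km
Leg 1 bearing: y=sinΔλ·cosφ2=0.37151455, x=cosφ1·sinφ2-sinφ1·cosφ2·cosΔλ=0.51160465; θ=atan2(y, x)=35.9862° ≈ 36.0°
Leg 2: φ1=0.8605747, φ2=0.7054760, Δφ=-0.1550987, Δλ=2.0831220 rad; a=sin²(Δφ/2)+cosφ1·cosφ2·sin²(Δλ/2)=0.3758492259; c=2·atan2(√a, √(1-a))=1.319869829; dist=6371·c=8408.891 ≈ 8408.9 km; running total=12769.7 km
Leg 2 bearing: y=sinΔλ·cosφ2=0.66355684, x=cosφ1·sinφ2-sinφ1·cosφ2·cosΔλ=0.70571854; θ=atan2(y, x)=43.2363° ≈ 43.2°
Leg 3: φ1=0.7054760, φ2=0.2395569, Δφ=-0.4659191, Δλ=1.8190345 rad; a=sin²(Δφ/2)+cosφ1·cosφ2·sin²(Δλ/2)=0.5139307653; c=2·atan2(√a, √(1-a))=1.598661463; dist=6371·c=10185.072 ≈ 10185.1 km; running total=22954.8 km
Leg 3 bearing: y=sinΔλ·cosφ2=0.94166536, x=cosφ1·sinφ2-sinφ1·cosφ2·cosΔλ=0.33539542; θ=atan2(y, x)=70.3955° ≈ 70.4°
Leg 4: φ1=0.2395569, φ2=-0.0039043, Δφ=-0.2434612, Δλ=-3.1238968 rad; a=sin²(Δφ/2)+cosφ1·cosφ2·sin²(Δλ/2)=0.9861050413; c=2·atan2(√a, √(1-a))=2.905289487; dist=6371·c=18509.599 ≈ 18509.6 km; running total=41464.4 km
Leg 4 bearing: y=sinΔλ·cosφ2=-0.01769483, x=cosφ1·sinφ2-sinφ1·cosφ2·cosΔλ=0.23344046; θ=atan2(y, x)=-4.3347° <0 so +360° → 355.6653° ≈ 355.7°
Leg 5: φ1=-0.0039043, φ2=0.0239756, Δφ=0.0278799, Δλ=3.1821524 rad; a=sin²(Δφ/2)+cosφ1·cosφ2·sin²(Δλ/2)=0.9994881945; c=2·atan2(√a, √(1-a))=3.096342556; dist=6371·c=19726.798 ≈ 19726.8 km; running total=61191.2 km
Leg 5 bearing: y=sinΔλ·cosφ2=-0.04053693, x=cosφ1·sinφ2-sinφ1·cosφ2·cosΔλ=0.02007315; θ=atan2(y, x)=-63.6562° <0 so +360° → 296.3438° ≈ 296.3°
Leg 6: φ1=0.0239756, φ2=0.8982634, Δφ=0.8742878, Δλ=-1.8142191 rad; a=sin²(Δφ/2)+cosφ1·cosφ2·sin²(Δλ/2)=0.5656778047; c=2·atan2(√a, √(1-a))=1.702532641; dist=6371·c=10846.835 ≈ 10846.8 km; running total=72038.0 km
Leg 6 bearing: y=sinΔλ·cosφ2=-0.60460342, x=cosφ1·sinφ2-sinφ1·cosφ2·cosΔλ=0.78562104; θ=atan2(y, x)=-37.5814° <0 so +360° → 322.4186° ≈ 322.4°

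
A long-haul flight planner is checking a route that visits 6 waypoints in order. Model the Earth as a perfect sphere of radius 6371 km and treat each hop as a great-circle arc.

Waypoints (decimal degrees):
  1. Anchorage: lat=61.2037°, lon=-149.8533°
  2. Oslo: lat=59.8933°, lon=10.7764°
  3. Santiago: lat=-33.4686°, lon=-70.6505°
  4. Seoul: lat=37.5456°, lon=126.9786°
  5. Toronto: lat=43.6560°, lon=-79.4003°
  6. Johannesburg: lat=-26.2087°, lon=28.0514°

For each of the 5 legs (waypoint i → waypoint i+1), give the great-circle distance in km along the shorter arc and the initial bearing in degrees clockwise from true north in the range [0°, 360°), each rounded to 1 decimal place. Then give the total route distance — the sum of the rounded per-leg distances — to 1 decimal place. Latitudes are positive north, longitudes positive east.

Leg 1: φ1=1.0682061, φ2=1.0453353, Δφ=-0.0228708, Δλ=2.8035171 rad; a=sin²(Δφ/2)+cosφ1·cosφ2·sin²(Δλ/2)=0.2349171268; c=2·atan2(√a, √(1-a))=1.012000293; dist=6371·c=6447.454 ≈ 6447.5 km; running total=6447.5 km
Leg 1 bearing: y=sinΔλ·cosφ2=0.16637070, x=cosφ1·sinφ2-sinφ1·cosφ2·cosΔλ=0.83141149; θ=atan2(y, x)=11.3158° ≈ 11.3°
Leg 2: φ1=1.0453353, φ2=-0.5841373, Δφ=-1.6294726, Δλ=-1.4211675 rad; a=sin²(Δφ/2)+cosφ1·cosφ2·sin²(Δλ/2)=0.7073520767; c=2·atan2(√a, √(1-a))=1.998413984; dist=6371·c=12731.895 ≈ 12731.9 km; running total=19179.4 km
Leg 2 bearing: y=sinΔλ·cosφ2=-0.82486736, x=cosφ1·sinφ2-sinφ1·cosφ2·cosΔλ=-0.38420608; θ=atan2(y, x)=-114.9751° <0 so +360° → 245.0249° ≈ 245.0°
Leg 3: φ1=-0.5841373, φ2=0.6552943, Δφ=1.2394316, Δλ=3.4492785 rad; a=sin²(Δφ/2)+cosφ1·cosφ2·sin²(Δλ/2)=0.9832039913; c=2·atan2(√a, √(1-a))=2.881662697; dist=6371·c=18359.073 ≈ 18359.1 km; running total=37538.5 km
Leg 3 bearing: y=sinΔλ·cosφ2=-0.24012340, x=cosφ1·sinφ2-sinφ1·cosφ2·cosΔλ=0.09163167; θ=atan2(y, x)=-69.1130° <0 so +360° → 290.8870° ≈ 290.9°
Leg 4: φ1=0.6552943, φ2=0.7619409, Δφ=0.1066466, Δλ=-3.6019913 rad; a=sin²(Δφ/2)+cosφ1·cosφ2·sin²(Δλ/2)=0.5466141956; c=2·atan2(√a, √(1-a))=1.664160299; dist=6371·c=10602.365 ≈ 10602.4 km; running total=48140.9 km
Leg 4 bearing: y=sinΔλ·cosφ2=0.32145376, x=cosφ1·sinφ2-sinφ1·cosφ2·cosΔλ=0.94232476; θ=atan2(y, x)=18.8360° ≈ 18.8°
Leg 5: φ1=0.7619409, φ2=-0.4574281, Δφ=-1.2193690, Δλ=1.8753860 rad; a=sin²(Δφ/2)+cosφ1·cosφ2·sin²(Δλ/2)=0.7497741830; c=2·atan2(√a, √(1-a))=2.093873679; dist=6371·c=13340.069 ≈ 13340.1 km; running total=61481.0 km
Leg 5 bearing: y=sinΔλ·cosφ2=0.85589370, x=cosφ1·sinφ2-sinφ1·cosφ2·cosΔλ=-0.13378120; θ=atan2(y, x)=98.8838° ≈ 98.9°

Leg 1: dist=6447.5 km, bearing=11.3°
Leg 2: dist=12731.9 km, bearing=245.0°
Leg 3: dist=18359.1 km, bearing=290.9°
Leg 4: dist=10602.4 km, bearing=18.8°
Leg 5: dist=13340.1 km, bearing=98.9°
Total: 61481.0 km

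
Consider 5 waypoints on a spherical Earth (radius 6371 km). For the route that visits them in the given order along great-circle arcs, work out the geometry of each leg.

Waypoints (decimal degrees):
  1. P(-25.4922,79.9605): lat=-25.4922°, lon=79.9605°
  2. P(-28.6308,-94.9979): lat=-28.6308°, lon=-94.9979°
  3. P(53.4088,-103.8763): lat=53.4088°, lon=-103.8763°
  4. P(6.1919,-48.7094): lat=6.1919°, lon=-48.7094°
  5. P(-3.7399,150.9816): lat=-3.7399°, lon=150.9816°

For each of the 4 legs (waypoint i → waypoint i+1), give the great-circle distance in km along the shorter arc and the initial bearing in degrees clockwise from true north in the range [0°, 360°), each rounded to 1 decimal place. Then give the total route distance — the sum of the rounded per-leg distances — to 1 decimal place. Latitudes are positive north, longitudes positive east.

Leg 1: dist=13972.8 km, bearing=185.4°
Leg 2: dist=9162.7 km, bearing=354.7°
Leg 3: dist=7210.2 km, bearing=115.6°
Leg 4: dist=17817.0 km, bearing=276.2°
Total: 48162.7 km

Leg 1: φ1=-0.4449228, φ2=-0.4997017, Δφ=-0.0547789, Δλ=-3.0536001 rad; a=sin²(Δφ/2)+cosφ1·cosφ2·sin²(Δλ/2)=0.7914909773; c=2·atan2(√a, √(1-a))=2.193190371; dist=6371·c=13972.816 ≈ 13972.8 km; running total=13972.8 km
Leg 1 bearing: y=sinΔλ·cosφ2=-0.07713365, x=cosφ1·sinφ2-sinφ1·cosφ2·cosΔλ=-0.80881545; θ=atan2(y, x)=-174.5524° <0 so +360° → 185.4476° ≈ 185.4°
Leg 2: φ1=-0.4997017, φ2=0.9321594, Δφ=1.4318611, Δλ=-0.1549573 rad; a=sin²(Δφ/2)+cosφ1·cosφ2·sin²(Δλ/2)=0.4338902192; c=2·atan2(√a, √(1-a))=1.438188459; dist=6371·c=9162.699 ≈ 9162.7 km; running total=23135.5 km
Leg 2 bearing: y=sinΔλ·cosφ2=-0.09200108, x=cosφ1·sinφ2-sinφ1·cosφ2·cosΔλ=0.98694163; θ=atan2(y, x)=-5.3256° <0 so +360° → 354.6744° ≈ 354.7°
Leg 3: φ1=0.9321594, φ2=0.1080690, Δφ=-0.8240904, Δλ=0.9628440 rad; a=sin²(Δφ/2)+cosφ1·cosφ2·sin²(Δλ/2)=0.2874497666; c=2·atan2(√a, √(1-a))=1.131723449; dist=6371·c=7210.210 ≈ 7210.2 km; running total=30345.7 km
Leg 3 bearing: y=sinΔλ·cosφ2=0.81603089, x=cosφ1·sinφ2-sinφ1·cosφ2·cosΔλ=-0.39164165; θ=atan2(y, x)=115.6380° ≈ 115.6°
Leg 4: φ1=0.1080690, φ2=-0.0652736, Δφ=-0.1733426, Δλ=3.4852654 rad; a=sin²(Δφ/2)+cosφ1·cosφ2·sin²(Δλ/2)=0.9705364197; c=2·atan2(√a, √(1-a))=2.796584927; dist=6371·c=17817.043 ≈ 17817.0 km; running total=48162.7 km
Leg 4 bearing: y=sinΔλ·cosφ2=-0.33622982, x=cosφ1·sinφ2-sinφ1·cosφ2·cosΔλ=0.03648864; θ=atan2(y, x)=-83.8063° <0 so +360° → 276.1937° ≈ 276.2°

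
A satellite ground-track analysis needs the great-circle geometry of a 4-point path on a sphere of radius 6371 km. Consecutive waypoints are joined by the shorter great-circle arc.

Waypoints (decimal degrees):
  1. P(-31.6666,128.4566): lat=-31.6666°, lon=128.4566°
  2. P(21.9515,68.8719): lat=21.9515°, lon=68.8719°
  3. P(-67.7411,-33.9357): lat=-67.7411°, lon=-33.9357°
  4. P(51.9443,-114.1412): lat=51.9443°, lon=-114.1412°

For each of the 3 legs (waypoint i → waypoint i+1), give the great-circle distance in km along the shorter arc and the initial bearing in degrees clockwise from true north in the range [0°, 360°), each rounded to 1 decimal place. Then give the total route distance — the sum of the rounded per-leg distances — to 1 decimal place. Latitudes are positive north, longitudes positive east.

Leg 1: φ1=-0.5526864, φ2=0.3831260, Δφ=0.9358124, Δλ=-1.0399492 rad; a=sin²(Δφ/2)+cosφ1·cosφ2·sin²(Δλ/2)=0.3982981940; c=2·atan2(√a, √(1-a))=1.365963370; dist=6371·c=8702.553 ≈ 8702.6 km; running total=8702.6 km
Leg 1 bearing: y=sinΔλ·cosφ2=-0.79985660, x=cosφ1·sinφ2-sinφ1·cosφ2·cosΔλ=0.56467370; θ=atan2(y, x)=-54.7791° <0 so +360° → 305.2209° ≈ 305.2°
Leg 2: φ1=0.3831260, φ2=-1.1823052, Δφ=-1.5654312, Δλ=-1.7943311 rad; a=sin²(Δφ/2)+cosφ1·cosφ2·sin²(Δλ/2)=0.7119235833; c=2·atan2(√a, √(1-a))=2.008485016; dist=6371·c=12796.058 ≈ 12796.1 km; running total=21498.7 km
Leg 2 bearing: y=sinΔλ·cosφ2=-0.36936801, x=cosφ1·sinφ2-sinφ1·cosφ2·cosΔλ=-0.82699507; θ=atan2(y, x)=-155.9326° <0 so +360° → 204.0674° ≈ 204.1°
Leg 3: φ1=-1.1823052, φ2=0.9065991, Δφ=2.0889043, Δλ=-1.3998501 rad; a=sin²(Δφ/2)+cosφ1·cosφ2·sin²(Δλ/2)=0.8445068866; c=2·atan2(√a, √(1-a))=2.330923712; dist=6371·c=14850.315 ≈ 14850.3 km; running total=36349.0 km
Leg 3 bearing: y=sinΔλ·cosφ2=-0.60744235, x=cosφ1·sinφ2-sinφ1·cosφ2·cosΔλ=0.39531483; θ=atan2(y, x)=-56.9445° <0 so +360° → 303.0555° ≈ 303.1°

Leg 1: dist=8702.6 km, bearing=305.2°
Leg 2: dist=12796.1 km, bearing=204.1°
Leg 3: dist=14850.3 km, bearing=303.1°
Total: 36349.0 km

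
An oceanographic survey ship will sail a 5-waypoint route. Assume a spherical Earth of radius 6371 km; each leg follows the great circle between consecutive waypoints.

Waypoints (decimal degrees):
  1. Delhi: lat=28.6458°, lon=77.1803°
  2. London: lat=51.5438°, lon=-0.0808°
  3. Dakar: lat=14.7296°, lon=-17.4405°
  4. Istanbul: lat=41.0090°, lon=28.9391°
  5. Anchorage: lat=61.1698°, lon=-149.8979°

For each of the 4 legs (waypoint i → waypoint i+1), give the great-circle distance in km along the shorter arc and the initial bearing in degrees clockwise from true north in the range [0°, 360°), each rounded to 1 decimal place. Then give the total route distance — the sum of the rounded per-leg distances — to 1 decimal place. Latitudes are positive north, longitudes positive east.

Leg 1: φ1=0.4999635, φ2=0.8996090, Δφ=0.3996455, Δλ=-1.3484606 rad; a=sin²(Δφ/2)+cosφ1·cosφ2·sin²(Δλ/2)=0.2521212777; c=2·atan2(√a, √(1-a))=1.052089543; dist=6371·c=6702.862 ≈ 6702.9 km; running total=6702.9 km
Leg 1 bearing: y=sinΔλ·cosφ2=-0.60660776, x=cosφ1·sinφ2-sinφ1·cosφ2·cosΔλ=0.62149142; θ=atan2(y, x)=-44.3057° <0 so +360° → 315.6943° ≈ 315.7°
Leg 2: φ1=0.8996090, φ2=0.2570800, Δφ=-0.6425290, Δλ=-0.3029839 rad; a=sin²(Δφ/2)+cosφ1·cosφ2·sin²(Δλ/2)=0.1134070864; c=2·atan2(√a, √(1-a))=0.686946903; dist=6371·c=4376.539 ≈ 4376.5 km; running total=11079.4 km
Leg 2 bearing: y=sinΔλ·cosφ2=-0.28856408, x=cosφ1·sinφ2-sinφ1·cosφ2·cosΔλ=-0.56472511; θ=atan2(y, x)=-152.9338° <0 so +360° → 207.0662° ≈ 207.1°
Leg 3: φ1=0.2570800, φ2=0.7157421, Δφ=0.4586621, Δλ=0.8094767 rad; a=sin²(Δφ/2)+cosφ1·cosφ2·sin²(Δλ/2)=0.1648420894; c=2·atan2(√a, √(1-a))=0.836162030; dist=6371·c=5327.188 ≈ 5327.2 km; running total=16406.6 km
Leg 3 bearing: y=sinΔλ·cosφ2=0.54627949, x=cosφ1·sinφ2-sinφ1·cosφ2·cosΔλ=0.50225036; θ=atan2(y, x)=47.4045° ≈ 47.4°
Leg 4: φ1=0.7157421, φ2=1.0676144, Δφ=0.3518723, Δλ=-3.1212945 rad; a=sin²(Δφ/2)+cosφ1·cosφ2·sin²(Δλ/2)=0.3944809556; c=2·atan2(√a, √(1-a))=1.358159481; dist=6371·c=8652.834 ≈ 8652.8 km; running total=25059.4 km
Leg 4 bearing: y=sinΔλ·cosφ2=-0.00978742, x=cosφ1·sinφ2-sinφ1·cosφ2·cosΔλ=0.97742884; θ=atan2(y, x)=-0.5737° <0 so +360° → 359.4263° ≈ 359.4°

Leg 1: dist=6702.9 km, bearing=315.7°
Leg 2: dist=4376.5 km, bearing=207.1°
Leg 3: dist=5327.2 km, bearing=47.4°
Leg 4: dist=8652.8 km, bearing=359.4°
Total: 25059.4 km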